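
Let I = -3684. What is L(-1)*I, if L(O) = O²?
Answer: -3684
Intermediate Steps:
L(-1)*I = (-1)²*(-3684) = 1*(-3684) = -3684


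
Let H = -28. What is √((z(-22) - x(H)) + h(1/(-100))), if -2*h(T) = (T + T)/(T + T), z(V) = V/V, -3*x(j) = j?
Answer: I*√318/6 ≈ 2.9721*I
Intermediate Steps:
x(j) = -j/3
z(V) = 1
h(T) = -½ (h(T) = -(T + T)/(2*(T + T)) = -2*T/(2*(2*T)) = -2*T*1/(2*T)/2 = -½*1 = -½)
√((z(-22) - x(H)) + h(1/(-100))) = √((1 - (-1)*(-28)/3) - ½) = √((1 - 1*28/3) - ½) = √((1 - 28/3) - ½) = √(-25/3 - ½) = √(-53/6) = I*√318/6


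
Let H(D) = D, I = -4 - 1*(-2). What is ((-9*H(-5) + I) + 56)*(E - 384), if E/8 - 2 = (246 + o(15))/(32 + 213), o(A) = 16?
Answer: -8718336/245 ≈ -35585.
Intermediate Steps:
I = -2 (I = -4 + 2 = -2)
E = 6016/245 (E = 16 + 8*((246 + 16)/(32 + 213)) = 16 + 8*(262/245) = 16 + 2096/245 = 6016/245 ≈ 24.555)
((-9*H(-5) + I) + 56)*(E - 384) = ((-9*(-5) - 2) + 56)*(6016/245 - 384) = ((45 - 2) + 56)*(-88064/245) = (43 + 56)*(-88064/245) = 99*(-88064/245) = -8718336/245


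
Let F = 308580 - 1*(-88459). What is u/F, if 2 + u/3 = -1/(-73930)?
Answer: -443577/29353093270 ≈ -1.5112e-5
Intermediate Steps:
u = -443577/73930 (u = -6 + 3*(-1/(-73930)) = -6 + 3*(-1*(-1/73930)) = -6 + 3*(1/73930) = -6 + 3/73930 = -443577/73930 ≈ -6.0000)
F = 397039 (F = 308580 + 88459 = 397039)
u/F = -443577/73930/397039 = -443577/73930*1/397039 = -443577/29353093270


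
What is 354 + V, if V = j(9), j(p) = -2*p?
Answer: 336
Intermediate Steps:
V = -18 (V = -2*9 = -18)
354 + V = 354 - 18 = 336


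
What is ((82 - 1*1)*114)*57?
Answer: 526338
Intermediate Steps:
((82 - 1*1)*114)*57 = ((82 - 1)*114)*57 = (81*114)*57 = 9234*57 = 526338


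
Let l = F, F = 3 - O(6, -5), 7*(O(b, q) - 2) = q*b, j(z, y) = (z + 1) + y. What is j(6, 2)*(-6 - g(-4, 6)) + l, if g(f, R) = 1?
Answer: -404/7 ≈ -57.714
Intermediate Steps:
j(z, y) = 1 + y + z (j(z, y) = (1 + z) + y = 1 + y + z)
O(b, q) = 2 + b*q/7 (O(b, q) = 2 + (q*b)/7 = 2 + (b*q)/7 = 2 + b*q/7)
F = 37/7 (F = 3 - (2 + (1/7)*6*(-5)) = 3 - (2 - 30/7) = 3 - 1*(-16/7) = 3 + 16/7 = 37/7 ≈ 5.2857)
l = 37/7 ≈ 5.2857
j(6, 2)*(-6 - g(-4, 6)) + l = (1 + 2 + 6)*(-6 - 1*1) + 37/7 = 9*(-6 - 1) + 37/7 = 9*(-7) + 37/7 = -63 + 37/7 = -404/7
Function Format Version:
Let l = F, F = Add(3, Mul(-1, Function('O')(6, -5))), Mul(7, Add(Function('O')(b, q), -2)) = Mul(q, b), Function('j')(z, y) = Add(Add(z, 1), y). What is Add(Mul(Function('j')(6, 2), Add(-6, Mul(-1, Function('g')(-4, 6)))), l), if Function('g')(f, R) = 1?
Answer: Rational(-404, 7) ≈ -57.714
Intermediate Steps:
Function('j')(z, y) = Add(1, y, z) (Function('j')(z, y) = Add(Add(1, z), y) = Add(1, y, z))
Function('O')(b, q) = Add(2, Mul(Rational(1, 7), b, q)) (Function('O')(b, q) = Add(2, Mul(Rational(1, 7), Mul(q, b))) = Add(2, Mul(Rational(1, 7), Mul(b, q))) = Add(2, Mul(Rational(1, 7), b, q)))
F = Rational(37, 7) (F = Add(3, Mul(-1, Add(2, Mul(Rational(1, 7), 6, -5)))) = Add(3, Mul(-1, Add(2, Rational(-30, 7)))) = Add(3, Mul(-1, Rational(-16, 7))) = Add(3, Rational(16, 7)) = Rational(37, 7) ≈ 5.2857)
l = Rational(37, 7) ≈ 5.2857
Add(Mul(Function('j')(6, 2), Add(-6, Mul(-1, Function('g')(-4, 6)))), l) = Add(Mul(Add(1, 2, 6), Add(-6, Mul(-1, 1))), Rational(37, 7)) = Add(Mul(9, Add(-6, -1)), Rational(37, 7)) = Add(Mul(9, -7), Rational(37, 7)) = Add(-63, Rational(37, 7)) = Rational(-404, 7)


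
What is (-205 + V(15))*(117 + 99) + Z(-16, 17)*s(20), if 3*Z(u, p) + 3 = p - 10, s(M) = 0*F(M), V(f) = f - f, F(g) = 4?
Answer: -44280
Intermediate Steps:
V(f) = 0
s(M) = 0 (s(M) = 0*4 = 0)
Z(u, p) = -13/3 + p/3 (Z(u, p) = -1 + (p - 10)/3 = -1 + (-10 + p)/3 = -1 + (-10/3 + p/3) = -13/3 + p/3)
(-205 + V(15))*(117 + 99) + Z(-16, 17)*s(20) = (-205 + 0)*(117 + 99) + (-13/3 + (⅓)*17)*0 = -205*216 + (-13/3 + 17/3)*0 = -44280 + (4/3)*0 = -44280 + 0 = -44280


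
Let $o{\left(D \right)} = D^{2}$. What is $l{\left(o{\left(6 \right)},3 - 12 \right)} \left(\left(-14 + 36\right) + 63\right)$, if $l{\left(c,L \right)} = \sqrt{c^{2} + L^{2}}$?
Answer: $765 \sqrt{17} \approx 3154.2$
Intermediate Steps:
$l{\left(c,L \right)} = \sqrt{L^{2} + c^{2}}$
$l{\left(o{\left(6 \right)},3 - 12 \right)} \left(\left(-14 + 36\right) + 63\right) = \sqrt{\left(3 - 12\right)^{2} + \left(6^{2}\right)^{2}} \left(\left(-14 + 36\right) + 63\right) = \sqrt{\left(-9\right)^{2} + 36^{2}} \left(22 + 63\right) = \sqrt{81 + 1296} \cdot 85 = \sqrt{1377} \cdot 85 = 9 \sqrt{17} \cdot 85 = 765 \sqrt{17}$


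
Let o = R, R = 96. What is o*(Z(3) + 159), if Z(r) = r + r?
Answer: 15840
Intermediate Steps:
Z(r) = 2*r
o = 96
o*(Z(3) + 159) = 96*(2*3 + 159) = 96*(6 + 159) = 96*165 = 15840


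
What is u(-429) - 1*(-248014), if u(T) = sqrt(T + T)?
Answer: 248014 + I*sqrt(858) ≈ 2.4801e+5 + 29.292*I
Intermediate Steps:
u(T) = sqrt(2)*sqrt(T) (u(T) = sqrt(2*T) = sqrt(2)*sqrt(T))
u(-429) - 1*(-248014) = sqrt(2)*sqrt(-429) - 1*(-248014) = sqrt(2)*(I*sqrt(429)) + 248014 = I*sqrt(858) + 248014 = 248014 + I*sqrt(858)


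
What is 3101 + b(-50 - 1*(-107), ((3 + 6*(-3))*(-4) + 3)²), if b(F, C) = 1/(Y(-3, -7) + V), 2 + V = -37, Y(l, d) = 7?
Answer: 99231/32 ≈ 3101.0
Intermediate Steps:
V = -39 (V = -2 - 37 = -39)
b(F, C) = -1/32 (b(F, C) = 1/(7 - 39) = 1/(-32) = -1/32)
3101 + b(-50 - 1*(-107), ((3 + 6*(-3))*(-4) + 3)²) = 3101 - 1/32 = 99231/32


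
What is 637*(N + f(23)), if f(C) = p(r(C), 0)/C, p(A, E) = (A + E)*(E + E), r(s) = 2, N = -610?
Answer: -388570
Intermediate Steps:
p(A, E) = 2*E*(A + E) (p(A, E) = (A + E)*(2*E) = 2*E*(A + E))
f(C) = 0 (f(C) = (2*0*(2 + 0))/C = (2*0*2)/C = 0/C = 0)
637*(N + f(23)) = 637*(-610 + 0) = 637*(-610) = -388570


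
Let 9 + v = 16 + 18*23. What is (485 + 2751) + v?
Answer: 3657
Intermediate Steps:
v = 421 (v = -9 + (16 + 18*23) = -9 + (16 + 414) = -9 + 430 = 421)
(485 + 2751) + v = (485 + 2751) + 421 = 3236 + 421 = 3657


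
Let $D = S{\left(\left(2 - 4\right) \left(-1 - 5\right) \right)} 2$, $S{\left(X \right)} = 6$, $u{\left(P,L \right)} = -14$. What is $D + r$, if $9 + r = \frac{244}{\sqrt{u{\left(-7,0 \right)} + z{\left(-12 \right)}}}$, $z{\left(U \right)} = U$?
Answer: $3 - \frac{122 i \sqrt{26}}{13} \approx 3.0 - 47.852 i$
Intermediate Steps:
$D = 12$ ($D = 6 \cdot 2 = 12$)
$r = -9 - \frac{122 i \sqrt{26}}{13}$ ($r = -9 + \frac{244}{\sqrt{-14 - 12}} = -9 + \frac{244}{\sqrt{-26}} = -9 + \frac{244}{i \sqrt{26}} = -9 + 244 \left(- \frac{i \sqrt{26}}{26}\right) = -9 - \frac{122 i \sqrt{26}}{13} \approx -9.0 - 47.852 i$)
$D + r = 12 - \left(9 + \frac{122 i \sqrt{26}}{13}\right) = 3 - \frac{122 i \sqrt{26}}{13}$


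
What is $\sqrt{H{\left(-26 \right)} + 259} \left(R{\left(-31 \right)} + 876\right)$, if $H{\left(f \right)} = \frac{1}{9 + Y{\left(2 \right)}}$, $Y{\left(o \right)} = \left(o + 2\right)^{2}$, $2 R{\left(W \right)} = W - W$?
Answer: $\frac{1752 \sqrt{1619}}{5} \approx 14099.0$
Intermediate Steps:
$R{\left(W \right)} = 0$ ($R{\left(W \right)} = \frac{W - W}{2} = \frac{1}{2} \cdot 0 = 0$)
$Y{\left(o \right)} = \left(2 + o\right)^{2}$
$H{\left(f \right)} = \frac{1}{25}$ ($H{\left(f \right)} = \frac{1}{9 + \left(2 + 2\right)^{2}} = \frac{1}{9 + 4^{2}} = \frac{1}{9 + 16} = \frac{1}{25}$)
$\sqrt{H{\left(-26 \right)} + 259} \left(R{\left(-31 \right)} + 876\right) = \sqrt{\frac{1}{25} + 259} \left(0 + 876\right) = \sqrt{\frac{6476}{25}} \cdot 876 = \frac{2 \sqrt{1619}}{5} \cdot 876 = \frac{1752 \sqrt{1619}}{5}$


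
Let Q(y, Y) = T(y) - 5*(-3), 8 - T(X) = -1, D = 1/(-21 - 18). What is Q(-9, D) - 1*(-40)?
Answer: 64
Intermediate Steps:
D = -1/39 (D = 1/(-39) = -1/39 ≈ -0.025641)
T(X) = 9 (T(X) = 8 - 1*(-1) = 8 + 1 = 9)
Q(y, Y) = 24 (Q(y, Y) = 9 - 5*(-3) = 9 + 15 = 24)
Q(-9, D) - 1*(-40) = 24 - 1*(-40) = 24 + 40 = 64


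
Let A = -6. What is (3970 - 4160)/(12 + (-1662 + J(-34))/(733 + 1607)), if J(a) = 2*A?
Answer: -24700/1467 ≈ -16.837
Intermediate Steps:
J(a) = -12 (J(a) = 2*(-6) = -12)
(3970 - 4160)/(12 + (-1662 + J(-34))/(733 + 1607)) = (3970 - 4160)/(12 + (-1662 - 12)/(733 + 1607)) = -190/(12 - 1674/2340) = -190/(12 - 1674*1/2340) = -190/(12 - 93/130) = -190/1467/130 = -190*130/1467 = -24700/1467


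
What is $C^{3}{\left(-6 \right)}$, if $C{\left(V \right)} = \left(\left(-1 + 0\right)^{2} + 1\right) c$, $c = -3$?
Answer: $-216$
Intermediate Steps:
$C{\left(V \right)} = -6$ ($C{\left(V \right)} = \left(\left(-1 + 0\right)^{2} + 1\right) \left(-3\right) = \left(\left(-1\right)^{2} + 1\right) \left(-3\right) = \left(1 + 1\right) \left(-3\right) = 2 \left(-3\right) = -6$)
$C^{3}{\left(-6 \right)} = \left(-6\right)^{3} = -216$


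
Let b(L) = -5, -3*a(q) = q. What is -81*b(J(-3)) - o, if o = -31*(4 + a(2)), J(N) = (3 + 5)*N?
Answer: 1525/3 ≈ 508.33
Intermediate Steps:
a(q) = -q/3
J(N) = 8*N
o = -310/3 (o = -31*(4 - ⅓*2) = -31*(4 - ⅔) = -31*10/3 = -310/3 ≈ -103.33)
-81*b(J(-3)) - o = -81*(-5) - 1*(-310/3) = 405 + 310/3 = 1525/3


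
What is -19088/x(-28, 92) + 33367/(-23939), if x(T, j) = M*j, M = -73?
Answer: 58213715/40193581 ≈ 1.4483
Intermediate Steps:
x(T, j) = -73*j
-19088/x(-28, 92) + 33367/(-23939) = -19088/((-73*92)) + 33367/(-23939) = -19088/(-6716) + 33367*(-1/23939) = -19088*(-1/6716) - 33367/23939 = 4772/1679 - 33367/23939 = 58213715/40193581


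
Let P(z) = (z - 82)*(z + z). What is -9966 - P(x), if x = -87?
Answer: -39372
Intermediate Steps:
P(z) = 2*z*(-82 + z) (P(z) = (-82 + z)*(2*z) = 2*z*(-82 + z))
-9966 - P(x) = -9966 - 2*(-87)*(-82 - 87) = -9966 - 2*(-87)*(-169) = -9966 - 1*29406 = -9966 - 29406 = -39372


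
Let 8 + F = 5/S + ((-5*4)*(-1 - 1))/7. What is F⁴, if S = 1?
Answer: 130321/2401 ≈ 54.278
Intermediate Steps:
F = 19/7 (F = -8 + (5/1 + ((-5*4)*(-1 - 1))/7) = -8 + (5*1 - 20*(-2)*(⅐)) = -8 + (5 + 40*(⅐)) = -8 + (5 + 40/7) = -8 + 75/7 = 19/7 ≈ 2.7143)
F⁴ = (19/7)⁴ = 130321/2401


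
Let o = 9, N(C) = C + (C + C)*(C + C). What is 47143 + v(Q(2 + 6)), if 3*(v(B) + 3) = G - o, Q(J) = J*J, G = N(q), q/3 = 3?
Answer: 47248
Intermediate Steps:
q = 9 (q = 3*3 = 9)
N(C) = C + 4*C² (N(C) = C + (2*C)*(2*C) = C + 4*C²)
G = 333 (G = 9*(1 + 4*9) = 9*(1 + 36) = 9*37 = 333)
Q(J) = J²
v(B) = 105 (v(B) = -3 + (333 - 1*9)/3 = -3 + (333 - 9)/3 = -3 + (⅓)*324 = -3 + 108 = 105)
47143 + v(Q(2 + 6)) = 47143 + 105 = 47248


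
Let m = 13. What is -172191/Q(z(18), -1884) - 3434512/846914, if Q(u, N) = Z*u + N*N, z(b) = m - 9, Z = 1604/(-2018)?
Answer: -6223748748938959/1516568008846472 ≈ -4.1038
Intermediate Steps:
Z = -802/1009 (Z = 1604*(-1/2018) = -802/1009 ≈ -0.79485)
z(b) = 4 (z(b) = 13 - 9 = 4)
Q(u, N) = N² - 802*u/1009 (Q(u, N) = -802*u/1009 + N*N = -802*u/1009 + N² = N² - 802*u/1009)
-172191/Q(z(18), -1884) - 3434512/846914 = -172191/((-1884)² - 802/1009*4) - 3434512/846914 = -172191/(3549456 - 3208/1009) - 3434512*1/846914 = -172191/3581397896/1009 - 1717256/423457 = -172191*1009/3581397896 - 1717256/423457 = -173740719/3581397896 - 1717256/423457 = -6223748748938959/1516568008846472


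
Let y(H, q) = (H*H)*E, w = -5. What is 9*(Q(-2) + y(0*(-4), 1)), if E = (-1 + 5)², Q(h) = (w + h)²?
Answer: 441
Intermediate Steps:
Q(h) = (-5 + h)²
E = 16 (E = 4² = 16)
y(H, q) = 16*H² (y(H, q) = (H*H)*16 = H²*16 = 16*H²)
9*(Q(-2) + y(0*(-4), 1)) = 9*((-5 - 2)² + 16*(0*(-4))²) = 9*((-7)² + 16*0²) = 9*(49 + 16*0) = 9*(49 + 0) = 9*49 = 441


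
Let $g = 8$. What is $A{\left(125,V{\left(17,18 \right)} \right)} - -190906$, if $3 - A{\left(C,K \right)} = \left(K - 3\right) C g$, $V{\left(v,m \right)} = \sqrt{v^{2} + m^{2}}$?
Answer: $193909 - 1000 \sqrt{613} \approx 1.6915 \cdot 10^{5}$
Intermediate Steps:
$V{\left(v,m \right)} = \sqrt{m^{2} + v^{2}}$
$A{\left(C,K \right)} = 3 - 8 C \left(-3 + K\right)$ ($A{\left(C,K \right)} = 3 - \left(K - 3\right) C 8 = 3 - \left(-3 + K\right) C 8 = 3 - C \left(-3 + K\right) 8 = 3 - 8 C \left(-3 + K\right)$)
$A{\left(125,V{\left(17,18 \right)} \right)} - -190906 = \left(3 + 24 \cdot 125 - 1000 \sqrt{18^{2} + 17^{2}}\right) - -190906 = \left(3 + 3000 - 1000 \sqrt{324 + 289}\right) + 190906 = \left(3 + 3000 - 1000 \sqrt{613}\right) + 190906 = \left(3003 - 1000 \sqrt{613}\right) + 190906 = 193909 - 1000 \sqrt{613}$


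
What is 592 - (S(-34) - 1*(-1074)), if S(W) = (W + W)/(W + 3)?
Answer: -15010/31 ≈ -484.19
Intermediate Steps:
S(W) = 2*W/(3 + W) (S(W) = (2*W)/(3 + W) = 2*W/(3 + W))
592 - (S(-34) - 1*(-1074)) = 592 - (2*(-34)/(3 - 34) - 1*(-1074)) = 592 - (2*(-34)/(-31) + 1074) = 592 - (2*(-34)*(-1/31) + 1074) = 592 - (68/31 + 1074) = 592 - 1*33362/31 = 592 - 33362/31 = -15010/31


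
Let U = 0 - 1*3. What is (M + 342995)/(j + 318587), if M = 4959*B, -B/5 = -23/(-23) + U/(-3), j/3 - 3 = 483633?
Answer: 8383/50557 ≈ 0.16581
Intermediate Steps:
U = -3 (U = 0 - 3 = -3)
j = 1450908 (j = 9 + 3*483633 = 9 + 1450899 = 1450908)
B = -10 (B = -5*(-23/(-23) - 3/(-3)) = -5*(-23*(-1/23) - 3*(-⅓)) = -5*(1 + 1) = -5*2 = -10)
M = -49590 (M = 4959*(-10) = -49590)
(M + 342995)/(j + 318587) = (-49590 + 342995)/(1450908 + 318587) = 293405/1769495 = 293405*(1/1769495) = 8383/50557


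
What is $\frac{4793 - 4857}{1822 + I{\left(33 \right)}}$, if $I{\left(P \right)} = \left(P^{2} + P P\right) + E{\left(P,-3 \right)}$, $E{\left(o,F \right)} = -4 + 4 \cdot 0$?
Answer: $- \frac{16}{999} \approx -0.016016$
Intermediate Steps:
$E{\left(o,F \right)} = -4$ ($E{\left(o,F \right)} = -4 + 0 = -4$)
$I{\left(P \right)} = -4 + 2 P^{2}$ ($I{\left(P \right)} = \left(P^{2} + P P\right) - 4 = \left(P^{2} + P^{2}\right) - 4 = 2 P^{2} - 4 = -4 + 2 P^{2}$)
$\frac{4793 - 4857}{1822 + I{\left(33 \right)}} = \frac{4793 - 4857}{1822 - \left(4 - 2 \cdot 33^{2}\right)} = - \frac{64}{1822 + \left(-4 + 2 \cdot 1089\right)} = - \frac{64}{1822 + \left(-4 + 2178\right)} = - \frac{64}{1822 + 2174} = - \frac{64}{3996} = \left(-64\right) \frac{1}{3996} = - \frac{16}{999}$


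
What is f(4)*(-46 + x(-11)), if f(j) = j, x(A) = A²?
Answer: 300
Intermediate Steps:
f(4)*(-46 + x(-11)) = 4*(-46 + (-11)²) = 4*(-46 + 121) = 4*75 = 300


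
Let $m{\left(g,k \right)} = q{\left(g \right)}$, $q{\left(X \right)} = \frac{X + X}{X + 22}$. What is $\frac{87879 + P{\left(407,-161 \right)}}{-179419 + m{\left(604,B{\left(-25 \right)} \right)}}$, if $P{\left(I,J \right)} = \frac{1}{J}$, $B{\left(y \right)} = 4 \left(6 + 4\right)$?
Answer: $- \frac{4428486134}{9041364423} \approx -0.4898$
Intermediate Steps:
$B{\left(y \right)} = 40$ ($B{\left(y \right)} = 4 \cdot 10 = 40$)
$q{\left(X \right)} = \frac{2 X}{22 + X}$
$m{\left(g,k \right)} = \frac{2 g}{22 + g}$
$\frac{87879 + P{\left(407,-161 \right)}}{-179419 + m{\left(604,B{\left(-25 \right)} \right)}} = \frac{87879 + \frac{1}{-161}}{-179419 + 2 \cdot 604 \frac{1}{22 + 604}} = \frac{87879 - \frac{1}{161}}{-179419 + 2 \cdot 604 \cdot \frac{1}{626}} = \frac{14148518}{161 \left(-179419 + 2 \cdot 604 \cdot \frac{1}{626}\right)} = \frac{14148518}{161 \left(-179419 + \frac{604}{313}\right)} = \frac{14148518}{161 \left(- \frac{56157543}{313}\right)} = \frac{14148518}{161} \left(- \frac{313}{56157543}\right) = - \frac{4428486134}{9041364423}$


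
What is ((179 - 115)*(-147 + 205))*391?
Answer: 1451392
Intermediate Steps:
((179 - 115)*(-147 + 205))*391 = (64*58)*391 = 3712*391 = 1451392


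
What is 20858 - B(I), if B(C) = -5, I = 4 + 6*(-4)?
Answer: 20863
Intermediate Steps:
I = -20 (I = 4 - 24 = -20)
20858 - B(I) = 20858 - 1*(-5) = 20858 + 5 = 20863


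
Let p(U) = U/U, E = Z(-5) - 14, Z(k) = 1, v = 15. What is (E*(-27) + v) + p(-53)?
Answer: 367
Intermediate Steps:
E = -13 (E = 1 - 14 = -13)
p(U) = 1
(E*(-27) + v) + p(-53) = (-13*(-27) + 15) + 1 = (351 + 15) + 1 = 366 + 1 = 367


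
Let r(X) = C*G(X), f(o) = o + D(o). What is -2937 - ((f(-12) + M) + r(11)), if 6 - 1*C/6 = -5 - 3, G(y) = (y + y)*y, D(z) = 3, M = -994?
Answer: -22262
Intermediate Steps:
G(y) = 2*y² (G(y) = (2*y)*y = 2*y²)
f(o) = 3 + o (f(o) = o + 3 = 3 + o)
C = 84 (C = 36 - 6*(-5 - 3) = 36 - 6*(-8) = 36 + 48 = 84)
r(X) = 168*X² (r(X) = 84*(2*X²) = 168*X²)
-2937 - ((f(-12) + M) + r(11)) = -2937 - (((3 - 12) - 994) + 168*11²) = -2937 - ((-9 - 994) + 168*121) = -2937 - (-1003 + 20328) = -2937 - 1*19325 = -2937 - 19325 = -22262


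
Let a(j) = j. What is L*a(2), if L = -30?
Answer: -60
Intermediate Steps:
L*a(2) = -30*2 = -60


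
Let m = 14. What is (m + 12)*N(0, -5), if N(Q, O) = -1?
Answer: -26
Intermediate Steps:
(m + 12)*N(0, -5) = (14 + 12)*(-1) = 26*(-1) = -26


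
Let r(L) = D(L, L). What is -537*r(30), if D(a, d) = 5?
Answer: -2685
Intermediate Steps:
r(L) = 5
-537*r(30) = -537*5 = -2685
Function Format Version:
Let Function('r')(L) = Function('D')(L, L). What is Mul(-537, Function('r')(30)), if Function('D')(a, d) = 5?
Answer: -2685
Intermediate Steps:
Function('r')(L) = 5
Mul(-537, Function('r')(30)) = Mul(-537, 5) = -2685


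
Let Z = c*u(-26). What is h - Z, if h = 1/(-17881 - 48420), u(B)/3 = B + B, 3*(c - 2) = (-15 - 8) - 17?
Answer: -117220169/66301 ≈ -1768.0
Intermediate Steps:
c = -34/3 (c = 2 + ((-15 - 8) - 17)/3 = 2 + (-23 - 17)/3 = 2 + (1/3)*(-40) = 2 - 40/3 = -34/3 ≈ -11.333)
u(B) = 6*B (u(B) = 3*(B + B) = 3*(2*B) = 6*B)
Z = 1768 (Z = -68*(-26) = -34/3*(-156) = 1768)
h = -1/66301 (h = 1/(-66301) = -1/66301 ≈ -1.5083e-5)
h - Z = -1/66301 - 1*1768 = -1/66301 - 1768 = -117220169/66301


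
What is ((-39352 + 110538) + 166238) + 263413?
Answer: 500837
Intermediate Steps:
((-39352 + 110538) + 166238) + 263413 = (71186 + 166238) + 263413 = 237424 + 263413 = 500837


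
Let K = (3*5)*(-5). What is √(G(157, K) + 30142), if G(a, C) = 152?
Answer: 9*√374 ≈ 174.05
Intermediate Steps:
K = -75 (K = 15*(-5) = -75)
√(G(157, K) + 30142) = √(152 + 30142) = √30294 = 9*√374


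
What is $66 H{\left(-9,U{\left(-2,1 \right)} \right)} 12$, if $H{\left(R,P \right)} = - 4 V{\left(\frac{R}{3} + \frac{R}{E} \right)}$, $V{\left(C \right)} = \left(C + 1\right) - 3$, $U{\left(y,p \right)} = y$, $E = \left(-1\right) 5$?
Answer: $\frac{50688}{5} \approx 10138.0$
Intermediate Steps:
$E = -5$
$V{\left(C \right)} = -2 + C$ ($V{\left(C \right)} = \left(1 + C\right) - 3 = -2 + C$)
$H{\left(R,P \right)} = 8 - \frac{8 R}{15}$ ($H{\left(R,P \right)} = - 4 \left(-2 + \left(\frac{R}{3} + \frac{R}{-5}\right)\right) = - 4 \left(-2 + \left(R \frac{1}{3} + R \left(- \frac{1}{5}\right)\right)\right) = - 4 \left(-2 + \left(\frac{R}{3} - \frac{R}{5}\right)\right) = - 4 \left(-2 + \frac{2 R}{15}\right) = 8 - \frac{8 R}{15}$)
$66 H{\left(-9,U{\left(-2,1 \right)} \right)} 12 = 66 \left(8 - - \frac{24}{5}\right) 12 = 66 \left(8 + \frac{24}{5}\right) 12 = 66 \cdot \frac{64}{5} \cdot 12 = \frac{4224}{5} \cdot 12 = \frac{50688}{5}$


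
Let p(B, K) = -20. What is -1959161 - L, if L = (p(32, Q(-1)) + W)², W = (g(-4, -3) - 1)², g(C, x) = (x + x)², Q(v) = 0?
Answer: -3411186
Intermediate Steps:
g(C, x) = 4*x² (g(C, x) = (2*x)² = 4*x²)
W = 1225 (W = (4*(-3)² - 1)² = (4*9 - 1)² = (36 - 1)² = 35² = 1225)
L = 1452025 (L = (-20 + 1225)² = 1205² = 1452025)
-1959161 - L = -1959161 - 1*1452025 = -1959161 - 1452025 = -3411186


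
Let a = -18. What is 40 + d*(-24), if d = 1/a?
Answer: 124/3 ≈ 41.333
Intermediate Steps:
d = -1/18 (d = 1/(-18) = -1/18 ≈ -0.055556)
40 + d*(-24) = 40 - 1/18*(-24) = 40 + 4/3 = 124/3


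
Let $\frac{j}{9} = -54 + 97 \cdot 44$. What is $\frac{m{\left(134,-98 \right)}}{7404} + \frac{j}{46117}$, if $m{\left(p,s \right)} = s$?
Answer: $\frac{138142319}{170725134} \approx 0.80915$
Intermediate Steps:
$j = 37926$ ($j = 9 \left(-54 + 97 \cdot 44\right) = 9 \left(-54 + 4268\right) = 9 \cdot 4214 = 37926$)
$\frac{m{\left(134,-98 \right)}}{7404} + \frac{j}{46117} = - \frac{98}{7404} + \frac{37926}{46117} = \left(-98\right) \frac{1}{7404} + 37926 \cdot \frac{1}{46117} = - \frac{49}{3702} + \frac{37926}{46117} = \frac{138142319}{170725134}$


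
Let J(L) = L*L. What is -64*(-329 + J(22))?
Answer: -9920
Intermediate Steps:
J(L) = L²
-64*(-329 + J(22)) = -64*(-329 + 22²) = -64*(-329 + 484) = -64*155 = -9920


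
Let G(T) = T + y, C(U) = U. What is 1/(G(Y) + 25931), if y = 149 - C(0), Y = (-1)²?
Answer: 1/26081 ≈ 3.8342e-5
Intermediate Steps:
Y = 1
y = 149 (y = 149 - 1*0 = 149 + 0 = 149)
G(T) = 149 + T (G(T) = T + 149 = 149 + T)
1/(G(Y) + 25931) = 1/((149 + 1) + 25931) = 1/(150 + 25931) = 1/26081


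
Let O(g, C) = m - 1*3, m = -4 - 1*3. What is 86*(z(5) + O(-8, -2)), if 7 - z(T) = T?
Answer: -688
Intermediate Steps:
m = -7 (m = -4 - 3 = -7)
z(T) = 7 - T
O(g, C) = -10 (O(g, C) = -7 - 1*3 = -7 - 3 = -10)
86*(z(5) + O(-8, -2)) = 86*((7 - 1*5) - 10) = 86*((7 - 5) - 10) = 86*(2 - 10) = 86*(-8) = -688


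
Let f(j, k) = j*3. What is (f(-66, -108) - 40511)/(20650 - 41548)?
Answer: 40709/20898 ≈ 1.9480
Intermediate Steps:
f(j, k) = 3*j
(f(-66, -108) - 40511)/(20650 - 41548) = (3*(-66) - 40511)/(20650 - 41548) = (-198 - 40511)/(-20898) = -40709*(-1/20898) = 40709/20898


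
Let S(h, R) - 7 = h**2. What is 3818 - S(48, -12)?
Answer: 1507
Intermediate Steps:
S(h, R) = 7 + h**2
3818 - S(48, -12) = 3818 - (7 + 48**2) = 3818 - (7 + 2304) = 3818 - 1*2311 = 3818 - 2311 = 1507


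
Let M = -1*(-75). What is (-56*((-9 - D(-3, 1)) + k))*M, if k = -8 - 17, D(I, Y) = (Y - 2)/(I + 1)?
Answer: 144900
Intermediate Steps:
D(I, Y) = (-2 + Y)/(1 + I)
k = -25
M = 75
(-56*((-9 - D(-3, 1)) + k))*M = -56*((-9 - (-2 + 1)/(1 - 3)) - 25)*75 = -56*((-9 - (-1)/(-2)) - 25)*75 = -56*((-9 - (-1)*(-1)/2) - 25)*75 = -56*((-9 - 1*½) - 25)*75 = -56*((-9 - ½) - 25)*75 = -56*(-19/2 - 25)*75 = -56*(-69/2)*75 = 1932*75 = 144900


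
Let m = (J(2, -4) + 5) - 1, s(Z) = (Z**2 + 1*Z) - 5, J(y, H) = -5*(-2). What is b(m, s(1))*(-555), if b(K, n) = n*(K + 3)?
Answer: 28305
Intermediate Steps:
J(y, H) = 10
s(Z) = -5 + Z + Z**2 (s(Z) = (Z**2 + Z) - 5 = (Z + Z**2) - 5 = -5 + Z + Z**2)
m = 14 (m = (10 + 5) - 1 = 15 - 1 = 14)
b(K, n) = n*(3 + K)
b(m, s(1))*(-555) = ((-5 + 1 + 1**2)*(3 + 14))*(-555) = ((-5 + 1 + 1)*17)*(-555) = -3*17*(-555) = -51*(-555) = 28305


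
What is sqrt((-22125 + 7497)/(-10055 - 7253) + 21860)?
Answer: sqrt(409299051779)/4327 ≈ 147.85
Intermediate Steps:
sqrt((-22125 + 7497)/(-10055 - 7253) + 21860) = sqrt(-14628/(-17308) + 21860) = sqrt(-14628*(-1/17308) + 21860) = sqrt(3657/4327 + 21860) = sqrt(94591877/4327) = sqrt(409299051779)/4327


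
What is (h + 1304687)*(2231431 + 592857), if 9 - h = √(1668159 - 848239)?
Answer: 3684837256448 - 11297152*√51245 ≈ 3.6823e+12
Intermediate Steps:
h = 9 - 4*√51245 (h = 9 - √(1668159 - 848239) = 9 - √819920 = 9 - 4*√51245 ≈ -896.49)
(h + 1304687)*(2231431 + 592857) = ((9 - 4*√51245) + 1304687)*(2231431 + 592857) = (1304696 - 4*√51245)*2824288 = 3684837256448 - 11297152*√51245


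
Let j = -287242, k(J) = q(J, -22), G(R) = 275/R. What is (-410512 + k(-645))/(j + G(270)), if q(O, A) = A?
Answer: 22168836/15511013 ≈ 1.4292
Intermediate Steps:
k(J) = -22
(-410512 + k(-645))/(j + G(270)) = (-410512 - 22)/(-287242 + 275/270) = -410534/(-287242 + 275*(1/270)) = -410534/(-287242 + 55/54) = -410534/(-15511013/54) = -410534*(-54/15511013) = 22168836/15511013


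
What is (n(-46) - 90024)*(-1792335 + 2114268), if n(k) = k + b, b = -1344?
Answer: -29429183262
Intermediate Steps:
n(k) = -1344 + k (n(k) = k - 1344 = -1344 + k)
(n(-46) - 90024)*(-1792335 + 2114268) = ((-1344 - 46) - 90024)*(-1792335 + 2114268) = (-1390 - 90024)*321933 = -91414*321933 = -29429183262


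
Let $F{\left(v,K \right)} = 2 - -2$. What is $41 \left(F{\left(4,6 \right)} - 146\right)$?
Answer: $-5822$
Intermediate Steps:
$F{\left(v,K \right)} = 4$ ($F{\left(v,K \right)} = 2 + 2 = 4$)
$41 \left(F{\left(4,6 \right)} - 146\right) = 41 \left(4 - 146\right) = 41 \left(-142\right) = -5822$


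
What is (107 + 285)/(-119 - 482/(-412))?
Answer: -80752/24273 ≈ -3.3268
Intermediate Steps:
(107 + 285)/(-119 - 482/(-412)) = 392/(-119 - 482*(-1/412)) = 392/(-119 + 241/206) = 392/(-24273/206) = 392*(-206/24273) = -80752/24273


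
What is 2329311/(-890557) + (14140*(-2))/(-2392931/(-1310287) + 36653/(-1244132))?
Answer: -41062575556845068722231/2608527019035474917 ≈ -15742.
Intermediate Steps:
2329311/(-890557) + (14140*(-2))/(-2392931/(-1310287) + 36653/(-1244132)) = 2329311*(-1/890557) - 28280/(-2392931*(-1/1310287) + 36653*(-1/1244132)) = -2329311/890557 - 28280/(2392931/1310287 - 36653/1244132) = -2329311/890557 - 28280/2929096081481/1630169985884 = -2329311/890557 - 28280*1630169985884/2929096081481 = -2329311/890557 - 46101207200799520/2929096081481 = -41062575556845068722231/2608527019035474917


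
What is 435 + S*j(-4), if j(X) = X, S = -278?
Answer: 1547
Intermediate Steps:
435 + S*j(-4) = 435 - 278*(-4) = 435 + 1112 = 1547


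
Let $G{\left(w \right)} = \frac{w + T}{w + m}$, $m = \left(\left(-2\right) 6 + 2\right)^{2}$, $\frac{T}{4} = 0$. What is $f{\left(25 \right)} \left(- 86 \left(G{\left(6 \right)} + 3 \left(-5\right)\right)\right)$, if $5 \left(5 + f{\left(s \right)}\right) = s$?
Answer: $0$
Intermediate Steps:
$f{\left(s \right)} = -5 + \frac{s}{5}$
$T = 0$ ($T = 4 \cdot 0 = 0$)
$m = 100$ ($m = \left(-12 + 2\right)^{2} = \left(-10\right)^{2} = 100$)
$G{\left(w \right)} = \frac{w}{100 + w}$ ($G{\left(w \right)} = \frac{w + 0}{w + 100} = \frac{w}{100 + w}$)
$f{\left(25 \right)} \left(- 86 \left(G{\left(6 \right)} + 3 \left(-5\right)\right)\right) = \left(-5 + \frac{1}{5} \cdot 25\right) \left(- 86 \left(\frac{6}{100 + 6} + 3 \left(-5\right)\right)\right) = \left(-5 + 5\right) \left(- 86 \left(\frac{6}{106} - 15\right)\right) = 0 \left(- 86 \left(6 \cdot \frac{1}{106} - 15\right)\right) = 0 \left(- 86 \left(\frac{3}{53} - 15\right)\right) = 0 \left(\left(-86\right) \left(- \frac{792}{53}\right)\right) = 0 \cdot \frac{68112}{53} = 0$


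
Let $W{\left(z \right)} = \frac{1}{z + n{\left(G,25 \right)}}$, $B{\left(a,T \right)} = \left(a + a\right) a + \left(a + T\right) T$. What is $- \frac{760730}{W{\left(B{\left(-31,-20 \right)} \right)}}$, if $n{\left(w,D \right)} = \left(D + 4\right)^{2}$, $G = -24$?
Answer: $-2877841590$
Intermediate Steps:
$n{\left(w,D \right)} = \left(4 + D\right)^{2}$
$B{\left(a,T \right)} = 2 a^{2} + T \left(T + a\right)$ ($B{\left(a,T \right)} = 2 a a + \left(T + a\right) T = 2 a^{2} + T \left(T + a\right)$)
$W{\left(z \right)} = \frac{1}{841 + z}$ ($W{\left(z \right)} = \frac{1}{z + \left(4 + 25\right)^{2}} = \frac{1}{z + 29^{2}} = \frac{1}{z + 841} = \frac{1}{841 + z}$)
$- \frac{760730}{W{\left(B{\left(-31,-20 \right)} \right)}} = - \frac{760730}{\frac{1}{841 + \left(\left(-20\right)^{2} + 2 \left(-31\right)^{2} - -620\right)}} = - \frac{760730}{\frac{1}{841 + \left(400 + 2 \cdot 961 + 620\right)}} = - \frac{760730}{\frac{1}{841 + \left(400 + 1922 + 620\right)}} = - \frac{760730}{\frac{1}{841 + 2942}} = - \frac{760730}{\frac{1}{3783}} = - 760730 \frac{1}{\frac{1}{3783}} = \left(-760730\right) 3783 = -2877841590$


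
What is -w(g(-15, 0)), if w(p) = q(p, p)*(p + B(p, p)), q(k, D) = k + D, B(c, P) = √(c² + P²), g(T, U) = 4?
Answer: -32 - 32*√2 ≈ -77.255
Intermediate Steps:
B(c, P) = √(P² + c²)
q(k, D) = D + k
w(p) = 2*p*(p + √2*√(p²)) (w(p) = (p + p)*(p + √(p² + p²)) = (2*p)*(p + √(2*p²)) = (2*p)*(p + √2*√(p²)) = 2*p*(p + √2*√(p²)))
-w(g(-15, 0)) = -2*4*(4 + √2*√(4²)) = -2*4*(4 + √2*√16) = -2*4*(4 + √2*4) = -2*4*(4 + 4*√2) = -(32 + 32*√2) = -32 - 32*√2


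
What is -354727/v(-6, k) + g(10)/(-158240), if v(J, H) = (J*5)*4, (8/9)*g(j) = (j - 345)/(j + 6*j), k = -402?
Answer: 157169603153/53168640 ≈ 2956.1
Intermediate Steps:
g(j) = 9*(-345 + j)/(56*j) (g(j) = 9*((j - 345)/(j + 6*j))/8 = 9*((-345 + j)/((7*j)))/8 = 9*((-345 + j)*(1/(7*j)))/8 = 9*((-345 + j)/(7*j))/8 = 9*(-345 + j)/(56*j))
v(J, H) = 20*J (v(J, H) = (5*J)*4 = 20*J)
-354727/v(-6, k) + g(10)/(-158240) = -354727/(20*(-6)) + ((9/56)*(-345 + 10)/10)/(-158240) = -354727/(-120) + ((9/56)*(1/10)*(-335))*(-1/158240) = -354727*(-1/120) - 603/112*(-1/158240) = 354727/120 + 603/17722880 = 157169603153/53168640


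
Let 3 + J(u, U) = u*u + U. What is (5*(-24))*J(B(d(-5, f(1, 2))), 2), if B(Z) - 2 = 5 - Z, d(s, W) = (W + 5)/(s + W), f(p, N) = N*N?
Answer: -30600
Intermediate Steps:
f(p, N) = N²
d(s, W) = (5 + W)/(W + s)
B(Z) = 7 - Z (B(Z) = 2 + (5 - Z) = 7 - Z)
J(u, U) = -3 + U + u² (J(u, U) = -3 + (u*u + U) = -3 + (u² + U) = -3 + (U + u²) = -3 + U + u²)
(5*(-24))*J(B(d(-5, f(1, 2))), 2) = (5*(-24))*(-3 + 2 + (7 - (5 + 2²)/(2² - 5))²) = -120*(-3 + 2 + (7 - (5 + 4)/(4 - 5))²) = -120*(-3 + 2 + (7 - 9/(-1))²) = -120*(-3 + 2 + (7 - (-1)*9)²) = -120*(-3 + 2 + (7 - 1*(-9))²) = -120*(-3 + 2 + (7 + 9)²) = -120*(-3 + 2 + 16²) = -120*(-3 + 2 + 256) = -120*255 = -30600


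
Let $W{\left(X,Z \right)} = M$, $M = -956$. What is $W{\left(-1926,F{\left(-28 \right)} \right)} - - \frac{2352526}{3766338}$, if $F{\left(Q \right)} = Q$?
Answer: $- \frac{1799133301}{1883169} \approx -955.38$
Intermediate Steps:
$W{\left(X,Z \right)} = -956$
$W{\left(-1926,F{\left(-28 \right)} \right)} - - \frac{2352526}{3766338} = -956 - - \frac{2352526}{3766338} = -956 - \left(-2352526\right) \frac{1}{3766338} = -956 - - \frac{1176263}{1883169} = -956 + \frac{1176263}{1883169} = - \frac{1799133301}{1883169}$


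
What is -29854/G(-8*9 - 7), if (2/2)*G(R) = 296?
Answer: -14927/148 ≈ -100.86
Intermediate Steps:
G(R) = 296
-29854/G(-8*9 - 7) = -29854/296 = -29854*1/296 = -14927/148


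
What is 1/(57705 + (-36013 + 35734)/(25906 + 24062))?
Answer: 5552/320378129 ≈ 1.7330e-5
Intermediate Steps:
1/(57705 + (-36013 + 35734)/(25906 + 24062)) = 1/(57705 - 279/49968) = 1/(57705 - 279*1/49968) = 1/(57705 - 31/5552) = 1/(320378129/5552) = 5552/320378129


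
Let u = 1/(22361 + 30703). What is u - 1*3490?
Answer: -185193359/53064 ≈ -3490.0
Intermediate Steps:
u = 1/53064 ≈ 1.8845e-5
u - 1*3490 = 1/53064 - 1*3490 = 1/53064 - 3490 = -185193359/53064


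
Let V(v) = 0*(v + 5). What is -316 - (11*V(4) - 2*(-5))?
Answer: -326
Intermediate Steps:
V(v) = 0 (V(v) = 0*(5 + v) = 0)
-316 - (11*V(4) - 2*(-5)) = -316 - (11*0 - 2*(-5)) = -316 - (0 + 10) = -316 - 1*10 = -316 - 10 = -326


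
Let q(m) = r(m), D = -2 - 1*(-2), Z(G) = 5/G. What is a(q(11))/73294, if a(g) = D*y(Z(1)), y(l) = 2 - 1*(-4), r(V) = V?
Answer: 0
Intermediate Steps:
D = 0 (D = -2 + 2 = 0)
q(m) = m
y(l) = 6 (y(l) = 2 + 4 = 6)
a(g) = 0 (a(g) = 0*6 = 0)
a(q(11))/73294 = 0/73294 = 0*(1/73294) = 0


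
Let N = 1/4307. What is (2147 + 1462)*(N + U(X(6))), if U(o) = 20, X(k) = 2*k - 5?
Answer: 310882869/4307 ≈ 72181.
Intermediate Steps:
X(k) = -5 + 2*k
N = 1/4307 ≈ 0.00023218
(2147 + 1462)*(N + U(X(6))) = (2147 + 1462)*(1/4307 + 20) = 3609*(86141/4307) = 310882869/4307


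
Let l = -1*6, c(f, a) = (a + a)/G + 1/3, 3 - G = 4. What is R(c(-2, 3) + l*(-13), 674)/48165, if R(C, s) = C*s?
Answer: 146258/144495 ≈ 1.0122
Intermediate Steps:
G = -1 (G = 3 - 1*4 = 3 - 4 = -1)
c(f, a) = ⅓ - 2*a (c(f, a) = (a + a)/(-1) + 1/3 = (2*a)*(-1) + 1*(⅓) = -2*a + ⅓ = ⅓ - 2*a)
l = -6
R(c(-2, 3) + l*(-13), 674)/48165 = (((⅓ - 2*3) - 6*(-13))*674)/48165 = (((⅓ - 6) + 78)*674)*(1/48165) = ((-17/3 + 78)*674)*(1/48165) = ((217/3)*674)*(1/48165) = (146258/3)*(1/48165) = 146258/144495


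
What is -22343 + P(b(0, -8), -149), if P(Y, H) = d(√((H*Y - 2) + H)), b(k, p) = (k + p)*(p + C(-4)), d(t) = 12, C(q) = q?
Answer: -22331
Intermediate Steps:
b(k, p) = (-4 + p)*(k + p) (b(k, p) = (k + p)*(p - 4) = (k + p)*(-4 + p) = (-4 + p)*(k + p))
P(Y, H) = 12
-22343 + P(b(0, -8), -149) = -22343 + 12 = -22331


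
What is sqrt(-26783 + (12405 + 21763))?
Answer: sqrt(7385) ≈ 85.936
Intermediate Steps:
sqrt(-26783 + (12405 + 21763)) = sqrt(-26783 + 34168) = sqrt(7385)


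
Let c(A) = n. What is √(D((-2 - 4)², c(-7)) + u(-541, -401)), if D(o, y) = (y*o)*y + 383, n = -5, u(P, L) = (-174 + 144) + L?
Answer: 2*√213 ≈ 29.189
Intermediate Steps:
u(P, L) = -30 + L
c(A) = -5
D(o, y) = 383 + o*y² (D(o, y) = (o*y)*y + 383 = o*y² + 383 = 383 + o*y²)
√(D((-2 - 4)², c(-7)) + u(-541, -401)) = √((383 + (-2 - 4)²*(-5)²) + (-30 - 401)) = √((383 + (-6)²*25) - 431) = √((383 + 36*25) - 431) = √((383 + 900) - 431) = √(1283 - 431) = √852 = 2*√213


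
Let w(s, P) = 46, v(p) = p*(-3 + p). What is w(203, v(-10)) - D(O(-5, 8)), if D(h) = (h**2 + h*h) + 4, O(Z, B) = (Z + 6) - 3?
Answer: 34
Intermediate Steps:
O(Z, B) = 3 + Z (O(Z, B) = (6 + Z) - 3 = 3 + Z)
D(h) = 4 + 2*h**2 (D(h) = (h**2 + h**2) + 4 = 2*h**2 + 4 = 4 + 2*h**2)
w(203, v(-10)) - D(O(-5, 8)) = 46 - (4 + 2*(3 - 5)**2) = 46 - (4 + 2*(-2)**2) = 46 - (4 + 2*4) = 46 - (4 + 8) = 46 - 1*12 = 46 - 12 = 34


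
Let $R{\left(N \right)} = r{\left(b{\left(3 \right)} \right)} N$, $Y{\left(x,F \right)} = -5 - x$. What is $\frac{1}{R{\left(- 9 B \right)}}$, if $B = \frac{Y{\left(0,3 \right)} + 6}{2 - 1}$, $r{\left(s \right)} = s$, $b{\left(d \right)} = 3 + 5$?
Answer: $- \frac{1}{72} \approx -0.013889$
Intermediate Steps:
$b{\left(d \right)} = 8$
$B = 1$ ($B = \frac{\left(-5 - 0\right) + 6}{2 - 1} = \frac{\left(-5 + 0\right) + 6}{1} = \left(-5 + 6\right) 1 = 1 \cdot 1 = 1$)
$R{\left(N \right)} = 8 N$
$\frac{1}{R{\left(- 9 B \right)}} = \frac{1}{8 \left(\left(-9\right) 1\right)} = \frac{1}{8 \left(-9\right)} = \frac{1}{-72} = - \frac{1}{72}$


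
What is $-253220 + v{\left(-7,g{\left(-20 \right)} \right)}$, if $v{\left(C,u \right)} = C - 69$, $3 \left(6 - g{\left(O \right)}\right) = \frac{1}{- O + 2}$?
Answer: $-253296$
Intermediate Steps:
$g{\left(O \right)} = 6 - \frac{1}{3 \left(2 - O\right)}$ ($g{\left(O \right)} = 6 - \frac{1}{3 \left(- O + 2\right)} = 6 - \frac{1}{3 \left(2 - O\right)}$)
$v{\left(C,u \right)} = -69 + C$
$-253220 + v{\left(-7,g{\left(-20 \right)} \right)} = -253220 - 76 = -253296$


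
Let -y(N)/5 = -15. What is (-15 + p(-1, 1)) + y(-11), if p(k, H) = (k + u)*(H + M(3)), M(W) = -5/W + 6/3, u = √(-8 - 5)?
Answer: 176/3 + 4*I*√13/3 ≈ 58.667 + 4.8074*I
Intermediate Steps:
y(N) = 75 (y(N) = -5*(-15) = 75)
u = I*√13 (u = √(-13) = I*√13 ≈ 3.6056*I)
M(W) = 2 - 5/W (M(W) = -5/W + 6*(⅓) = -5/W + 2 = 2 - 5/W)
p(k, H) = (⅓ + H)*(k + I*√13) (p(k, H) = (k + I*√13)*(H + (2 - 5/3)) = (k + I*√13)*(H + ⅓) = (k + I*√13)*(⅓ + H) = (⅓ + H)*(k + I*√13))
(-15 + p(-1, 1)) + y(-11) = (-15 + ((⅓)*(-1) + 1*(-1) + I*√13/3 + I*1*√13)) + 75 = (-15 + (-⅓ - 1 + I*√13/3 + I*√13)) + 75 = (-15 + (-4/3 + 4*I*√13/3)) + 75 = (-49/3 + 4*I*√13/3) + 75 = 176/3 + 4*I*√13/3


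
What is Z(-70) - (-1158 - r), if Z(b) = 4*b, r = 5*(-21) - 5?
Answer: 768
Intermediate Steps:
r = -110 (r = -105 - 5 = -110)
Z(-70) - (-1158 - r) = 4*(-70) - (-1158 - 1*(-110)) = -280 - (-1158 + 110) = -280 - 1*(-1048) = -280 + 1048 = 768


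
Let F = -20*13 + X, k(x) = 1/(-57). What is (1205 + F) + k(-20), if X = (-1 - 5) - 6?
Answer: 53180/57 ≈ 932.98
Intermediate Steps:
k(x) = -1/57
X = -12 (X = -6 - 6 = -12)
F = -272 (F = -20*13 - 12 = -260 - 12 = -272)
(1205 + F) + k(-20) = (1205 - 272) - 1/57 = 933 - 1/57 = 53180/57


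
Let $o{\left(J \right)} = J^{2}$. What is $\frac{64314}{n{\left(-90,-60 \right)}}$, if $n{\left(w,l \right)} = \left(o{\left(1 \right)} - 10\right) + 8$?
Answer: $-64314$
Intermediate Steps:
$n{\left(w,l \right)} = -1$ ($n{\left(w,l \right)} = \left(1^{2} - 10\right) + 8 = \left(1 - 10\right) + 8 = -9 + 8 = -1$)
$\frac{64314}{n{\left(-90,-60 \right)}} = \frac{64314}{-1} = 64314 \left(-1\right) = -64314$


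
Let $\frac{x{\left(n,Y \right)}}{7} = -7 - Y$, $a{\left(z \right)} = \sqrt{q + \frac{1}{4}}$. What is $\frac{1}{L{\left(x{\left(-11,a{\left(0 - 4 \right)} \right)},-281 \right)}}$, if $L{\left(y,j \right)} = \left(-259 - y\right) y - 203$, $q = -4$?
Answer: $- \frac{4 i}{- 41083 i + 2254 \sqrt{15}} \approx 9.3158 \cdot 10^{-5} - 1.9795 \cdot 10^{-5} i$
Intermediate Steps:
$a{\left(z \right)} = \frac{i \sqrt{15}}{2}$ ($a{\left(z \right)} = \sqrt{-4 + \frac{1}{4}} = \sqrt{- \frac{15}{4}} = \frac{i \sqrt{15}}{2}$)
$x{\left(n,Y \right)} = -49 - 7 Y$ ($x{\left(n,Y \right)} = 7 \left(-7 - Y\right) = -49 - 7 Y$)
$L{\left(y,j \right)} = -203 + y \left(-259 - y\right)$ ($L{\left(y,j \right)} = y \left(-259 - y\right) - 203 = -203 + y \left(-259 - y\right)$)
$\frac{1}{L{\left(x{\left(-11,a{\left(0 - 4 \right)} \right)},-281 \right)}} = \frac{1}{-203 - \left(-49 - 7 \frac{i \sqrt{15}}{2}\right)^{2} - 259 \left(-49 - 7 \frac{i \sqrt{15}}{2}\right)} = \frac{1}{-203 - \left(-49 - \frac{7 i \sqrt{15}}{2}\right)^{2} - 259 \left(-49 - \frac{7 i \sqrt{15}}{2}\right)} = \frac{1}{-203 - \left(-49 - \frac{7 i \sqrt{15}}{2}\right)^{2} + \left(12691 + \frac{1813 i \sqrt{15}}{2}\right)} = \frac{1}{12488 - \left(-49 - \frac{7 i \sqrt{15}}{2}\right)^{2} + \frac{1813 i \sqrt{15}}{2}}$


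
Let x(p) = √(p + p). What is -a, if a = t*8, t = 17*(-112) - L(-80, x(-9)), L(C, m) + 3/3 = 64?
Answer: 15736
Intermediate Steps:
x(p) = √2*√p (x(p) = √(2*p) = √2*√p)
L(C, m) = 63 (L(C, m) = -1 + 64 = 63)
t = -1967 (t = 17*(-112) - 1*63 = -1904 - 63 = -1967)
a = -15736 (a = -1967*8 = -15736)
-a = -1*(-15736) = 15736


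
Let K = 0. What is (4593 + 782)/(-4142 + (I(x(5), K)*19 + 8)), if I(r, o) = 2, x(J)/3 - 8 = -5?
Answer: -5375/4096 ≈ -1.3123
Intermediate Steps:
x(J) = 9 (x(J) = 24 + 3*(-5) = 24 - 15 = 9)
(4593 + 782)/(-4142 + (I(x(5), K)*19 + 8)) = (4593 + 782)/(-4142 + (2*19 + 8)) = 5375/(-4142 + (38 + 8)) = 5375/(-4142 + 46) = 5375/(-4096) = 5375*(-1/4096) = -5375/4096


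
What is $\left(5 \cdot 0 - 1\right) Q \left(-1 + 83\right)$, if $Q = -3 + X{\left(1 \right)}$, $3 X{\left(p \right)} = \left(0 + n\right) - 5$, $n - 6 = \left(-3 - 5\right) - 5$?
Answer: $574$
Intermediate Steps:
$n = -7$ ($n = 6 - 13 = -7$)
$X{\left(p \right)} = -4$ ($X{\left(p \right)} = \frac{\left(0 - 7\right) - 5}{3} = \frac{-7 - 5}{3} = \frac{1}{3} \left(-12\right) = -4$)
$Q = -7$ ($Q = -3 - 4 = -7$)
$\left(5 \cdot 0 - 1\right) Q \left(-1 + 83\right) = \left(5 \cdot 0 - 1\right) \left(-7\right) \left(-1 + 83\right) = \left(0 - 1\right) \left(-7\right) 82 = \left(-1\right) \left(-7\right) 82 = 7 \cdot 82 = 574$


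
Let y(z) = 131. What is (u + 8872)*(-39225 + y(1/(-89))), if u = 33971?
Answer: -1674904242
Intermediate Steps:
(u + 8872)*(-39225 + y(1/(-89))) = (33971 + 8872)*(-39225 + 131) = 42843*(-39094) = -1674904242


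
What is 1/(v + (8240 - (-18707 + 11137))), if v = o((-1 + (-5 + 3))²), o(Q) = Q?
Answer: 1/15819 ≈ 6.3215e-5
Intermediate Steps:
v = 9 (v = (-1 + (-5 + 3))² = (-1 - 2)² = (-3)² = 9)
1/(v + (8240 - (-18707 + 11137))) = 1/(9 + (8240 - (-18707 + 11137))) = 1/(9 + (8240 - 1*(-7570))) = 1/(9 + (8240 + 7570)) = 1/(9 + 15810) = 1/15819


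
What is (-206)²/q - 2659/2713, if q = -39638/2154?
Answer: -124046489557/53768947 ≈ -2307.0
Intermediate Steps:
q = -19819/1077 (q = -39638*1/2154 = -19819/1077 ≈ -18.402)
(-206)²/q - 2659/2713 = (-206)²/(-19819/1077) - 2659/2713 = 42436*(-1077/19819) - 2659*1/2713 = -45703572/19819 - 2659/2713 = -124046489557/53768947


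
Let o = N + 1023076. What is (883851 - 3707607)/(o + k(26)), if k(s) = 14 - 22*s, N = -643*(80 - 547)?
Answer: -40924/19171 ≈ -2.1347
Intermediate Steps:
N = 300281 (N = -643*(-467) = 300281)
o = 1323357 (o = 300281 + 1023076 = 1323357)
(883851 - 3707607)/(o + k(26)) = (883851 - 3707607)/(1323357 + (14 - 22*26)) = -2823756/(1323357 + (14 - 572)) = -2823756/(1323357 - 558) = -2823756/1322799 = -2823756*1/1322799 = -40924/19171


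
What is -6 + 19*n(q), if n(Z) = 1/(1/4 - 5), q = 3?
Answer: -10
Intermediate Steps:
n(Z) = -4/19 (n(Z) = 1/(1/4 - 5) = 1/(-19/4) = -4/19)
-6 + 19*n(q) = -6 + 19*(-4/19) = -6 - 4 = -10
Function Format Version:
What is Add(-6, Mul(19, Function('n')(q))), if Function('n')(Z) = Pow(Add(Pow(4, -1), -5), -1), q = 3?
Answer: -10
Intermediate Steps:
Function('n')(Z) = Rational(-4, 19) (Function('n')(Z) = Pow(Add(Rational(1, 4), -5), -1) = Pow(Rational(-19, 4), -1) = Rational(-4, 19))
Add(-6, Mul(19, Function('n')(q))) = Add(-6, Mul(19, Rational(-4, 19))) = Add(-6, -4) = -10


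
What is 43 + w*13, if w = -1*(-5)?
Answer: 108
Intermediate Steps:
w = 5
43 + w*13 = 43 + 5*13 = 43 + 65 = 108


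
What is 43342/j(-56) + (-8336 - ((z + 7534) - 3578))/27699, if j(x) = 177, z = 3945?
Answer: 133072901/544747 ≈ 244.28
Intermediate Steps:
43342/j(-56) + (-8336 - ((z + 7534) - 3578))/27699 = 43342/177 + (-8336 - ((3945 + 7534) - 3578))/27699 = 43342*(1/177) + (-8336 - (11479 - 3578))*(1/27699) = 43342/177 + (-8336 - 1*7901)*(1/27699) = 43342/177 + (-8336 - 7901)*(1/27699) = 43342/177 - 16237*1/27699 = 43342/177 - 16237/27699 = 133072901/544747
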